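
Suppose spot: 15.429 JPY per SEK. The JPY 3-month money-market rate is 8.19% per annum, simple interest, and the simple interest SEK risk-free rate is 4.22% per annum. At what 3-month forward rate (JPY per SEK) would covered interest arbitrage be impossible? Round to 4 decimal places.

T = 3/12 years.
Growth of 1 JPY over T: 1 + 0.0819×3/12 = 1.020475.
SEK growth factor: 1 + 0.0422×3/12 = 1.010550.
So F = 15.429 × 1.020475 / 1.010550 = 15.580534 (JPY/SEK).

15.5805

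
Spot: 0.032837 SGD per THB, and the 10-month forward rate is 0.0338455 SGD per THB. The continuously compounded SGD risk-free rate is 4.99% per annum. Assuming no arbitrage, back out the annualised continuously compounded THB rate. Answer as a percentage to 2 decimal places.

1.36%

T = 10/12 years.
By CIP, F/S equals the SGD-to-THB growth ratio: 0.0338455/0.032837 = 1.0307123.
SGD growth factor: e^(0.0499×10/12) = 1.042460.
Hence g_THB = 1.0113977.
Take logs: ln 1.0113977 / (10/12) = 0.013600, so 1.36%.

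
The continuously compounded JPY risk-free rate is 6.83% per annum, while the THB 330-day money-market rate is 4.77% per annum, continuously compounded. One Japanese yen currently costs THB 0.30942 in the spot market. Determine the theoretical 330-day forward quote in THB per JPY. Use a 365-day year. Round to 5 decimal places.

0.30371

T = 330/365 years.
Growth of 1 THB over T: e^(0.0477×330/365) = 1.0440695.
JPY accumulates by e^(0.0683×330/365) = 1.0636971.
CIP: F = S · (grow THB)/(grow JPY) = 0.30942 × 1.0440695/1.0636971 = 0.3037105 THB per JPY.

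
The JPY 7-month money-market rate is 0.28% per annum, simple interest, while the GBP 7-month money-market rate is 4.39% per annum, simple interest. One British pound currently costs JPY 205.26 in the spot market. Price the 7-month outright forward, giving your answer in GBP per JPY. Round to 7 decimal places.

0.0049885

T = 7/12 years.
Growth of 1 JPY over T: 1 + 0.0028×7/12 = 1.0016333.
Growth of 1 GBP over T: 1 + 0.0439×7/12 = 1.0256083.
So F = 205.26 × 1.0016333 / 1.0256083 = 200.4618 (JPY/GBP).
Invert for GBP per JPY: 1 / 200.4618 = 0.0049885.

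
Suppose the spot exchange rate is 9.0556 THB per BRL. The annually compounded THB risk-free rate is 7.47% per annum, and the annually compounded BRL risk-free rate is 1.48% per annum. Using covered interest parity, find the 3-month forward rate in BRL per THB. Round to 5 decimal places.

0.10886

T = 3/12 years.
THB accumulates by (1 + 0.0747)^(3/12) = 1.0181736.
BRL accumulates by (1 + 0.0148)^(3/12) = 1.0036796.
So F = 9.0556 × 1.0181736 / 1.0036796 = 9.186371 (THB/BRL).
Invert for BRL per THB: 1 / 9.186371 = 0.10886.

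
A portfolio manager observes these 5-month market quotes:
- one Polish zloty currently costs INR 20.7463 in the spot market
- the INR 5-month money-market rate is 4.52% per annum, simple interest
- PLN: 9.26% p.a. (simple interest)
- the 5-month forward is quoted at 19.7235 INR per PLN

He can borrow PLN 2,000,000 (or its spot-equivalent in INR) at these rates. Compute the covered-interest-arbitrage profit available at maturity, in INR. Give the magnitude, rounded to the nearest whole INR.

T = 5/12 years.
Keep in PLN, deliver into the forward: 2,000,000·1.0385833333·19.7235 = INR 40,968,996.75.
Swap to INR now, deposit: 2,000,000·20.7463·1.0188333333 = INR 42,274,043.97.
The quoted forward undervalues PLN, so borrow PLN, convert to INR at spot, deposit the INR at 4.52%, and buy PLN forward at 19.7235 to cover the loan.
The gap between the two covered legs is INR 1,305,047.

INR 1,305,047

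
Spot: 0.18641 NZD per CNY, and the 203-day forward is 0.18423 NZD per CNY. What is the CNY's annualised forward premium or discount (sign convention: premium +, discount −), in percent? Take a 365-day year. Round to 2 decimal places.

T = 203/365 years.
Period premium: (0.18423 − 0.18641)/0.18641 = -0.0116947.
Per annum: -0.0116947 / (203/365) = -0.021027 = -2.10%.

-2.10%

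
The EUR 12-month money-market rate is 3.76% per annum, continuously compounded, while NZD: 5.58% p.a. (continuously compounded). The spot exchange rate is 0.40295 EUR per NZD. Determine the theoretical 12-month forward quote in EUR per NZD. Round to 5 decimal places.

0.39568

T = 1 year.
EUR accumulates by e^(0.0376×1) = 1.0383158.
NZD accumulates by e^(0.0558×1) = 1.0573862.
Forward (EUR per NZD) = 0.40295 × 1.0383158 / 1.0573862 = 0.3956826.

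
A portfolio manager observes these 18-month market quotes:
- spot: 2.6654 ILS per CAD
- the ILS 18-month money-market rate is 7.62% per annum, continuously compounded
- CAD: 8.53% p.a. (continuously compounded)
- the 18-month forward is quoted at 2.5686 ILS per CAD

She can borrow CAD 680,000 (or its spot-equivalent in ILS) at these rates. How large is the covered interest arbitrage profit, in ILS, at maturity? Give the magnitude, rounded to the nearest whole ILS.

ILS 46,883

T = 18/12 years.
Invest the CAD and cover forward: 680,000 × 1.136496176 × 2.5686 = ILS 1,985,058.77.
Convert at spot and invest in ILS: 680,000 × 2.6654 × 1.121088401 = ILS 2,031,941.34.
The quoted forward undervalues CAD, so borrow CAD, convert to ILS at spot, deposit the ILS at 7.62%, and buy CAD forward at 2.5686 to cover the loan.
Arbitrage profit = |1,985,058.77 − 2,031,941.34| = ILS 46,883.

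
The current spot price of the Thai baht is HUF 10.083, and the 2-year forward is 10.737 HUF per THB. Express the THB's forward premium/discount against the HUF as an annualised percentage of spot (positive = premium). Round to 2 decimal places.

+3.24%

T = 2 years.
Period premium: (10.737 − 10.083)/10.083 = 0.0648616.
Per annum: 0.0648616 / 2 = 0.032431 = 3.24%.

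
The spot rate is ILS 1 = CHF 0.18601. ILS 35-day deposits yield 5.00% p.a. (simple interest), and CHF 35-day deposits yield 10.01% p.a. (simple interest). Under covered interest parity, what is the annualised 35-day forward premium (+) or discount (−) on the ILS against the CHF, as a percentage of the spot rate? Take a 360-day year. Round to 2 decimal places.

+4.99%

T = 35/360 years.
F = S · g_CHF/g_ILS = 0.18601 × 1.0097319/1.0048611 = 0.18691163.
(F − S)/S ÷ T = (0.18691163 − 0.18601)/0.18601/(35/360) = 0.049857 → 4.99%.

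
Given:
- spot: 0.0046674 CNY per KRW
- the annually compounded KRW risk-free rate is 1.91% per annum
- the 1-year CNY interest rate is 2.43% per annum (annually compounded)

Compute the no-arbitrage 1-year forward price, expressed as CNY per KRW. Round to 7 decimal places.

0.0046912

T = 1 year.
CNY growth factor: (1 + 0.0243)^1 = 1.024300.
KRW accumulates by (1 + 0.0191)^1 = 1.019100.
So F = 0.0046674 × 1.024300 / 1.019100 = 0.004691216 (CNY/KRW).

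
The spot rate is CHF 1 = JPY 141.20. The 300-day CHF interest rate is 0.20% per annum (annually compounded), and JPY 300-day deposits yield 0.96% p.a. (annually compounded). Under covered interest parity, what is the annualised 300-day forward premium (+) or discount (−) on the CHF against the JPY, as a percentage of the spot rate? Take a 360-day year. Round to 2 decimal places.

+0.76%

T = 300/360 years.
F = S · g_JPY/g_CHF = 141.2 × 1.0079936/1.0016664 = 142.09191.
Annualised premium = (F − S)/S × (1/T) = (142.09191 − 141.2)/141.2 ÷ (300/360) = 0.76%.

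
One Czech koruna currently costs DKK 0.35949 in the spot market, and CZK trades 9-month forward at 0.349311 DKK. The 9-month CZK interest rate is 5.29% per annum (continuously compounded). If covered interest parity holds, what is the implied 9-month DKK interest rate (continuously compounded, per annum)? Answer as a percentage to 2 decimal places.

T = 9/12 years.
By CIP, F/S equals the DKK-to-CZK growth ratio: 0.349311/0.35949 = 0.9716849.
The CZK side grows by e^(0.0529×9/12) = 1.0404726.
That pins the DKK growth at 1.0110115.
Take logs: ln 1.0110115 / (9/12) = 0.014602, so 1.46%.

1.46%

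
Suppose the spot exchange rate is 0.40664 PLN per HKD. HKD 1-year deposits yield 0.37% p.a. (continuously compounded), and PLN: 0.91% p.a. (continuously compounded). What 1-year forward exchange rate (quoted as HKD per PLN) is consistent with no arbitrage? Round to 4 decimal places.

2.4459

T = 1 year.
PLN growth factor: e^(0.0091×1) = 1.0091415.
HKD accumulates by e^(0.0037×1) = 1.0037069.
Forward (PLN per HKD) = 0.40664 × 1.0091415 / 1.0037069 = 0.4088418.
Invert for HKD per PLN: 1 / 0.4088418 = 2.4459.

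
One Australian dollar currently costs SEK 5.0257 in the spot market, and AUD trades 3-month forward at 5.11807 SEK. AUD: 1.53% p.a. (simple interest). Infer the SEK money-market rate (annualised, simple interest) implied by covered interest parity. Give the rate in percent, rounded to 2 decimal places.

8.91%

T = 3/12 years.
CIP gives F = S · g_SEK/g_AUD, so g_SEK/g_AUD = 5.11807/5.0257 = 1.0183795.
The AUD side grows by 1 + 0.0153×3/12 = 1.003825.
So the SEK growth factor = 1.0222748.
(1.0222748 − 1)/T = 0.089099, i.e. 8.91%.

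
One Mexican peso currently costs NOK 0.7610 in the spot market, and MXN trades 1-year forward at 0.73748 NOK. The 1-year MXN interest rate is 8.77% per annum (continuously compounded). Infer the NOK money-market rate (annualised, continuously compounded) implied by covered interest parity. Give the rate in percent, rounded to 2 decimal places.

T = 1 year.
By CIP, F/S equals the NOK-to-MXN growth ratio: 0.73748/0.761 = 0.9690933.
MXN growth factor: e^(0.0877×1) = 1.0916606.
Hence g_NOK = 1.057921.
r = ln(1.057921)/1 = 0.056306 → 5.63%.

5.63%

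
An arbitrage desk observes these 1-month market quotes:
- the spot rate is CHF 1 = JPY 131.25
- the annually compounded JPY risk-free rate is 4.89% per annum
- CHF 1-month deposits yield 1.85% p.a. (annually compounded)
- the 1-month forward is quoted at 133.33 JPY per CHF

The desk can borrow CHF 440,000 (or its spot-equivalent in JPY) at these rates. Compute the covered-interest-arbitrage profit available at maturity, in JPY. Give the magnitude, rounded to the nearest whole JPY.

T = 1/12 years.
Keep in CHF, deliver into the forward: 440,000·1.0015287471·133.33 = JPY 58,754,884.25.
Swap to JPY now, deposit: 440,000·131.25·1.0039864244 = JPY 57,980,216.01.
The quoted forward overvalues CHF, so borrow JPY, buy CHF at spot, deposit the CHF at 1.85%, and sell the proceeds forward at 133.33.
Arbitrage profit = |58,754,884.25 − 57,980,216.01| = JPY 774,668.

JPY 774,668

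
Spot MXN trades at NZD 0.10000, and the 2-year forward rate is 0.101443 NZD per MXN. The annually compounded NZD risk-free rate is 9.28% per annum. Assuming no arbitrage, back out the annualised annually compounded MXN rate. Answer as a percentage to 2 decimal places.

8.50%

T = 2 years.
By CIP, F/S equals the NZD-to-MXN growth ratio: 0.101443/0.1 = 1.0144300.
NZD growth factor: (1 + 0.0928)^2 = 1.1942118.
So the MXN growth factor = 1.1772245.
r = 1.1772245^(1/2) − 1 = 0.085000 → 8.50%.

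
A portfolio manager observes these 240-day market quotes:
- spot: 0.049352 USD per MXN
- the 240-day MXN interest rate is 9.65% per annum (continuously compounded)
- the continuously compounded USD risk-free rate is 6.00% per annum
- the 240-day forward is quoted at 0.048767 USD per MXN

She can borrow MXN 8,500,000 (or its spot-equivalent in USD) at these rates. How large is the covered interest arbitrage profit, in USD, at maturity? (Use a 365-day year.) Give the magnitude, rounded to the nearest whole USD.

USD 5,301

T = 240/365 years.
Invest the MXN and cover forward: 8,500,000 × 1.0655084 × 0.048767 = USD 441,674.01.
Convert at spot and invest in USD: 8,500,000 × 0.049352 × 1.04024062 = USD 436,372.62.
The quoted forward overvalues MXN, so borrow USD, buy MXN at spot, deposit the MXN at 9.65%, and sell the proceeds forward at 0.048767.
The gap between the two covered legs is USD 5,301.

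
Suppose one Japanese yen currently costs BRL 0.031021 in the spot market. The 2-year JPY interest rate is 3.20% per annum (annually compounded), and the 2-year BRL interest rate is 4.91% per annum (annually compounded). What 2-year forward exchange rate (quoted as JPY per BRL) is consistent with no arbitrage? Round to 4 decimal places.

31.1939

T = 2 years.
BRL growth factor: (1 + 0.0491)^2 = 1.10061081.
JPY accumulates by (1 + 0.0320)^2 = 1.065024.
Forward (BRL per JPY) = 0.031021 × 1.10061081 / 1.065024 = 0.032057539.
Invert for JPY per BRL: 1 / 0.032057539 = 31.1939.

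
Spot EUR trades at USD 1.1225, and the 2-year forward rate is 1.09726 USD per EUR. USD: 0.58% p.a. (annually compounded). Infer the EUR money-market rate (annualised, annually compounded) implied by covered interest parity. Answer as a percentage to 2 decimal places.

T = 2 years.
F/S = 1.09726/1.1225 = 0.9775145 = (growth of USD) / (growth of EUR).
USD growth factor: (1 + 0.0058)^2 = 1.0116336.
Hence g_EUR = 1.0349039.
r = 1.0349039^(1/2) − 1 = 0.017302 → 1.73%.

1.73%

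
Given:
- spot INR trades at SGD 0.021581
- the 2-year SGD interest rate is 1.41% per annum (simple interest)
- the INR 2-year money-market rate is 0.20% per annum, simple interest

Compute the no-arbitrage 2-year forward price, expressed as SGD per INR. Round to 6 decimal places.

T = 2 years.
SGD growth factor: 1 + 0.0141×2 = 1.028200.
Growth of 1 INR over T: 1 + 0.0020×2 = 1.004000.
Forward (SGD per INR) = 0.021581 × 1.028200 / 1.004000 = 0.02210118.

0.022101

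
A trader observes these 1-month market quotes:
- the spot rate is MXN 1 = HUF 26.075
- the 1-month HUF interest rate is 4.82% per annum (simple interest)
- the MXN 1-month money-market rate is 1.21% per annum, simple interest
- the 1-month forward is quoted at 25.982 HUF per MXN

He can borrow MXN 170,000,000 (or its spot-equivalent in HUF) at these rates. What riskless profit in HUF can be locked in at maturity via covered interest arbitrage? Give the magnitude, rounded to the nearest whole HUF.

T = 1/12 years.
Keep in MXN, deliver into the forward: 170,000,000·1.001008333333·25.982 = HUF 4,421,393,747.83.
Swap to HUF now, deposit: 170,000,000·26.075·1.004016666667 = HUF 4,450,554,879.17.
The quoted forward undervalues MXN, so borrow MXN, convert to HUF at spot, deposit the HUF at 4.82%, and buy MXN forward at 25.982 to cover the loan.
Profit = 4,450,554,879.17 − 4,421,393,747.83 = HUF 29,161,131.

HUF 29,161,131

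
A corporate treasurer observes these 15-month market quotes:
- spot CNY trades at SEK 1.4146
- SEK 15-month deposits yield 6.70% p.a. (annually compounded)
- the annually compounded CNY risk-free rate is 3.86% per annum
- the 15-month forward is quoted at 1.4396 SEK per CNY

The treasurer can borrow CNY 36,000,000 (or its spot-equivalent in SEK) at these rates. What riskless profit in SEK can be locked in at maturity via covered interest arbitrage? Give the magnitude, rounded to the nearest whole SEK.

T = 15/12 years.
Keep in CNY, deliver into the forward: 36,000,000·1.0484805968·1.4396 = SEK 54,338,136.02.
Swap to SEK now, deposit: 36,000,000·1.4146·1.0844399899 = SEK 55,225,757.15.
The quoted forward undervalues CNY, so borrow CNY, convert to SEK at spot, deposit the SEK at 6.70%, and buy CNY forward at 1.4396 to cover the loan.
Arbitrage profit = |54,338,136.02 − 55,225,757.15| = SEK 887,621.

SEK 887,621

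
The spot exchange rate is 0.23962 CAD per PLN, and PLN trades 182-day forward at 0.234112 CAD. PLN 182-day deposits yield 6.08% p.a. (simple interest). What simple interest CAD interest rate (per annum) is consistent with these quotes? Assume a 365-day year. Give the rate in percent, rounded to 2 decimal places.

1.33%

T = 182/365 years.
By CIP, F/S equals the CAD-to-PLN growth ratio: 0.234112/0.23962 = 0.9770136.
PLN growth factor: 1 + 0.0608×182/365 = 1.0303167.
That pins the CAD growth at 1.0066334.
(1.0066334 − 1)/T = 0.013303, i.e. 1.33%.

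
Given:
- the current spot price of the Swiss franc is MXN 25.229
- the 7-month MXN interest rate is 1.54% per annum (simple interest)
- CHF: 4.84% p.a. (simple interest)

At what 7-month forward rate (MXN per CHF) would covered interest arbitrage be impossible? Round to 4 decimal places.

24.7567

T = 7/12 years.
Growth of 1 MXN over T: 1 + 0.0154×7/12 = 1.00898333.
CHF accumulates by 1 + 0.0484×7/12 = 1.02823333.
Forward (MXN per CHF) = 25.229 × 1.00898333 / 1.02823333 = 24.756677.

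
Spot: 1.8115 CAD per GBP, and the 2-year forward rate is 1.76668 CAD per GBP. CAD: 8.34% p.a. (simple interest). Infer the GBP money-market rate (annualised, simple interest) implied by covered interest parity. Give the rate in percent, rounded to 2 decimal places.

9.82%

T = 2 years.
F/S = 1.76668/1.8115 = 0.9752581 = (growth of CAD) / (growth of GBP).
The CAD side grows by 1 + 0.0834×2 = 1.166800.
So the GBP growth factor = 1.1964012.
r = (1.1964012 − 1)/2 = 0.098201 → 9.82%.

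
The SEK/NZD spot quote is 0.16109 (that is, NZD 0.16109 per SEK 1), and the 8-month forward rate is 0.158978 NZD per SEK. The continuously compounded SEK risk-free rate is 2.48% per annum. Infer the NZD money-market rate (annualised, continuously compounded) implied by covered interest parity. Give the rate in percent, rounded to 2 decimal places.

T = 8/12 years.
CIP gives F = S · g_NZD/g_SEK, so g_NZD/g_SEK = 0.158978/0.16109 = 0.9868893.
The SEK side grows by e^(0.0248×8/12) = 1.0166708.
That pins the NZD growth at 1.0033415.
Take logs: ln 1.0033415 / (8/12) = 0.005004, so 0.50%.

0.50%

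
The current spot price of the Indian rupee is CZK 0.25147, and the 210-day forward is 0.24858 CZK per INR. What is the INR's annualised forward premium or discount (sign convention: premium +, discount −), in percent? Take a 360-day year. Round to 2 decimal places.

T = 210/360 years.
INR trades forward at -1.14924% vs spot over the period.
Per annum: -0.0114924 / (210/360) = -0.019701 = -1.97%.

-1.97%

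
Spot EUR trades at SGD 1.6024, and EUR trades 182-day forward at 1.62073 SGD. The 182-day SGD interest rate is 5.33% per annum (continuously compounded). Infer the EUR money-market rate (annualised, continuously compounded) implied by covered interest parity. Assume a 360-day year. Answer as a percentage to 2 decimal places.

3.08%

T = 182/360 years.
CIP gives F = S · g_SGD/g_EUR, so g_SGD/g_EUR = 1.62073/1.6024 = 1.0114391.
SGD growth factor: e^(0.0533×182/360) = 1.0273124.
That pins the EUR growth at 1.0156938.
Take logs: ln 1.0156938 / (182/360) = 0.030802, so 3.08%.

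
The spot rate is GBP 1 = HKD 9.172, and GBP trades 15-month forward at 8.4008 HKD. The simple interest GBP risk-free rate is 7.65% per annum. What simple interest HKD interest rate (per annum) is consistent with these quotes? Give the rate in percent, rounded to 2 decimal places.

0.28%

T = 15/12 years.
CIP gives F = S · g_HKD/g_GBP, so g_HKD/g_GBP = 8.4008/9.172 = 0.9159180.
GBP growth factor: 1 + 0.0765×15/12 = 1.095625.
So the HKD growth factor = 1.0035027.
r = (1.0035027 − 1)/(15/12) = 0.002802 → 0.28%.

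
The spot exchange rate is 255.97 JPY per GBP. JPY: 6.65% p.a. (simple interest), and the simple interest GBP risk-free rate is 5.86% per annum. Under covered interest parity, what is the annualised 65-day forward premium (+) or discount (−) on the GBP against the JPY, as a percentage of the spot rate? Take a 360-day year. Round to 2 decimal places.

T = 65/360 years.
No-arbitrage forward: 255.97 × 1.0120069 / 1.0105806 = 256.33127 JPY/GBP.
Annualised premium = (F − S)/S × (1/T) = (256.33127 − 255.97)/255.97 ÷ (65/360) = 0.78%.

+0.78%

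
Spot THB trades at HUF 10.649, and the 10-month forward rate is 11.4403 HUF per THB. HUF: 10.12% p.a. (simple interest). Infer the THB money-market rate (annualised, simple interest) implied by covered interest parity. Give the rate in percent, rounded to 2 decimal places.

T = 10/12 years.
F/S = 11.4403/10.649 = 1.0743074 = (growth of HUF) / (growth of THB).
HUF growth factor: 1 + 0.1012×10/12 = 1.0843333.
That pins the THB growth at 1.0093324.
(1.0093324 − 1)/T = 0.011199, i.e. 1.12%.

1.12%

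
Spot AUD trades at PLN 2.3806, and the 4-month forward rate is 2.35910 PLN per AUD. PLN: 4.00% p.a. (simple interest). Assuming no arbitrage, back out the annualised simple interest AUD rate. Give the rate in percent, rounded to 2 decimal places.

6.77%

T = 4/12 years.
By CIP, F/S equals the PLN-to-AUD growth ratio: 2.3591/2.3806 = 0.9909687.
PLN growth factor: 1 + 0.0400×4/12 = 1.0133333.
So the AUD growth factor = 1.0225684.
(1.0225684 − 1)/T = 0.067705, i.e. 6.77%.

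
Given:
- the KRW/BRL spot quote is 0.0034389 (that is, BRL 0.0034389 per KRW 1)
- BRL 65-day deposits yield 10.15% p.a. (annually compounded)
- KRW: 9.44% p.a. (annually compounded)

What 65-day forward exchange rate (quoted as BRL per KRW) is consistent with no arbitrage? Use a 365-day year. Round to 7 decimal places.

T = 65/365 years.
BRL growth factor: (1 + 0.1015)^(65/365) = 1.0173648.
Growth of 1 KRW over T: (1 + 0.0944)^(65/365) = 1.0161939.
So F = 0.0034389 × 1.0173648 / 1.0161939 = 0.003442862 (BRL/KRW).

0.0034429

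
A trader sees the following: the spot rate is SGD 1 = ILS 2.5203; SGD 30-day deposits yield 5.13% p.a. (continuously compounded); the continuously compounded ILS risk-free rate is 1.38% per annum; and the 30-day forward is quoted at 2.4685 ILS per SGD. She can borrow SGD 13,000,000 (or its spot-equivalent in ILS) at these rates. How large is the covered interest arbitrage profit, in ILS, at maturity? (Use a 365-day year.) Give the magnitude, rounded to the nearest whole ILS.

ILS 574,990

T = 30/365 years.
Keep in SGD, deliver into the forward: 13,000,000·1.00422534·2.4685 = ILS 32,226,093.27.
Swap to ILS now, deposit: 13,000,000·2.5203·1.0011348901 = ILS 32,801,083.43.
The quoted forward undervalues SGD, so borrow SGD, convert to ILS at spot, deposit the ILS at 1.38%, and buy SGD forward at 2.4685 to cover the loan.
The gap between the two covered legs is ILS 574,990.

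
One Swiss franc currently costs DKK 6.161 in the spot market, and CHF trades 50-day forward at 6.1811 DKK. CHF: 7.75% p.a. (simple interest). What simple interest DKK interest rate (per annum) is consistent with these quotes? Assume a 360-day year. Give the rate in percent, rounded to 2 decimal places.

T = 50/360 years.
CIP gives F = S · g_DKK/g_CHF, so g_DKK/g_CHF = 6.1811/6.161 = 1.0032625.
CHF growth factor: 1 + 0.0775×50/360 = 1.0107639.
Hence g_DKK = 1.0140615.
(1.0140615 − 1)/T = 0.101243, i.e. 10.12%.

10.12%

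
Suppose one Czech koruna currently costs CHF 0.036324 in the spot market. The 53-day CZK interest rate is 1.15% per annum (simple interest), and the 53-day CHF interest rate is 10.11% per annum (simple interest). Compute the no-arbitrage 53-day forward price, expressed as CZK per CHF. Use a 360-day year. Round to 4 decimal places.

27.1722

T = 53/360 years.
CHF growth factor: 1 + 0.1011×53/360 = 1.01488417.
Growth of 1 CZK over T: 1 + 0.0115×53/360 = 1.00169306.
So F = 0.036324 × 1.01488417 / 1.00169306 = 0.036802344 (CHF/CZK).
Invert for CZK per CHF: 1 / 0.036802344 = 27.1722.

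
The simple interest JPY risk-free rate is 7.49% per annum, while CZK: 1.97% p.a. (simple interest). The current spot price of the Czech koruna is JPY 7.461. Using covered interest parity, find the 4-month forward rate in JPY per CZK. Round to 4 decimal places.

7.5974

T = 4/12 years.
JPY growth factor: 1 + 0.0749×4/12 = 1.0249667.
CZK growth factor: 1 + 0.0197×4/12 = 1.0065667.
Forward (JPY per CZK) = 7.461 × 1.0249667 / 1.0065667 = 7.597387.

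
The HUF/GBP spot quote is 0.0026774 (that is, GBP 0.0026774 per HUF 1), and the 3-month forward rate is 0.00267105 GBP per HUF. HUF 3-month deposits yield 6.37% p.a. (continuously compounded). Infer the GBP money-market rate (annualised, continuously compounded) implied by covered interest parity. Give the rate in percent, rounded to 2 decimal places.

T = 3/12 years.
CIP gives F = S · g_GBP/g_HUF, so g_GBP/g_HUF = 0.00267105/0.0026774 = 0.9976283.
HUF growth factor: e^(0.0637×3/12) = 1.0160525.
So the GBP growth factor = 1.0136427.
r = ln(1.0136427)/(3/12) = 0.054202 → 5.42%.

5.42%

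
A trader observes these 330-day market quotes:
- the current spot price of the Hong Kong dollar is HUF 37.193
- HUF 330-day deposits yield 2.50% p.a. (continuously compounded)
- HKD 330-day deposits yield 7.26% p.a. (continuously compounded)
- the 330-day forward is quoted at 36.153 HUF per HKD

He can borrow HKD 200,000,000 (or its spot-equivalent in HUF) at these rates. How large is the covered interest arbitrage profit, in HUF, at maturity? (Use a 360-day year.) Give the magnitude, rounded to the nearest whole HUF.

T = 330/360 years.
Route A — deposit HKD, sell forward: 200,000,000 × 1.068814403459 × 36.153 = HUF 7,728,169,425.65.
Route B — convert at spot, deposit HUF: 200,000,000 × 37.193 × 1.023181270888 = HUF 7,611,036,201.63.
The quoted forward overvalues HKD, so borrow HUF, buy HKD at spot, deposit the HKD at 7.26%, and sell the proceeds forward at 36.153.
The gap between the two covered legs is HUF 117,133,224.

HUF 117,133,224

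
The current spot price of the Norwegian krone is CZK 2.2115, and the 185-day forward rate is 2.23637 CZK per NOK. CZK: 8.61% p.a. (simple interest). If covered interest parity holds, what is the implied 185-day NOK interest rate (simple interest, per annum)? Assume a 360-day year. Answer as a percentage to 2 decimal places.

T = 185/360 years.
F/S = 2.23637/2.2115 = 1.0112458 = (growth of CZK) / (growth of NOK).
The CZK side grows by 1 + 0.0861×185/360 = 1.0442458.
Hence g_NOK = 1.032633.
(1.032633 − 1)/T = 0.063502, i.e. 6.35%.

6.35%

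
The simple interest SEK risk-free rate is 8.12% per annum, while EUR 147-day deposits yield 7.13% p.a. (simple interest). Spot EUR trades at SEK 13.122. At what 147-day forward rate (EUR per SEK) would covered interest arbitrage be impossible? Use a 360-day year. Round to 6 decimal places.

T = 147/360 years.
SEK growth factor: 1 + 0.0812×147/360 = 1.0331567.
EUR growth factor: 1 + 0.0713×147/360 = 1.0291142.
CIP: F = S · (grow SEK)/(grow EUR) = 13.122 × 1.0331567/1.0291142 = 13.17354 SEK per EUR.
Quoted the other way: 1/13.17354 = 0.075910 EUR per SEK.

0.075910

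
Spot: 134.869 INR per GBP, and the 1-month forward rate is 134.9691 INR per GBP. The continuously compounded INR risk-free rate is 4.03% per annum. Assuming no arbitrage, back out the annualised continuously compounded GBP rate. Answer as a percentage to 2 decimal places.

3.14%

T = 1/12 years.
CIP gives F = S · g_INR/g_GBP, so g_INR/g_GBP = 134.9691/134.869 = 1.0007422.
INR growth factor: e^(0.0403×1/12) = 1.003364.
Hence g_GBP = 1.0026199.
Take logs: ln 1.0026199 / (1/12) = 0.031398, so 3.14%.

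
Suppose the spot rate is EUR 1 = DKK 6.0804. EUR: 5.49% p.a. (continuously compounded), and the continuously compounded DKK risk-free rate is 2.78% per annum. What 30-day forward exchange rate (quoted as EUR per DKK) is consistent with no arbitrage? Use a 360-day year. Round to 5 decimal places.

0.16483

T = 30/360 years.
Growth of 1 DKK over T: e^(0.0278×30/360) = 1.0023194.
Growth of 1 EUR over T: e^(0.0549×30/360) = 1.0045855.
CIP: F = S · (grow DKK)/(grow EUR) = 6.0804 × 1.0023194/1.0045855 = 6.066684 DKK per EUR.
Quoted the other way: 1/6.066684 = 0.16483 EUR per DKK.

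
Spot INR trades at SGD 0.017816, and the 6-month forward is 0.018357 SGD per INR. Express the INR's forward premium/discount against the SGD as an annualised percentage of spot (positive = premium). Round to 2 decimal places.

+6.07%

T = 6/12 years.
(F − S)/S = (0.018357 − 0.017816)/0.017816 = 0.0303660.
Per annum: 0.0303660 / (6/12) = 0.060732 = 6.07%.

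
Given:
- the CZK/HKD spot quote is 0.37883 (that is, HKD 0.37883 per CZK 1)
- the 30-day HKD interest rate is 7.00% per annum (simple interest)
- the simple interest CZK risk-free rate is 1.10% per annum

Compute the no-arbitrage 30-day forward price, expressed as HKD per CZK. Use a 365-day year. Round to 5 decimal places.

T = 30/365 years.
Growth of 1 HKD over T: 1 + 0.0700×30/365 = 1.0057534.
CZK growth factor: 1 + 0.0110×30/365 = 1.0009041.
So F = 0.37883 × 1.0057534 / 1.0009041 = 0.3806654 (HKD/CZK).

0.38067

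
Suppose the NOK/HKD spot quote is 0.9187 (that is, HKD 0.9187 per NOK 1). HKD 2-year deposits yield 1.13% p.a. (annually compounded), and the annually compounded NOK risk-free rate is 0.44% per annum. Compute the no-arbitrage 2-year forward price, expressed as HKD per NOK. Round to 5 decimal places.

0.93137

T = 2 years.
HKD accumulates by (1 + 0.0113)^2 = 1.0227277.
Growth of 1 NOK over T: (1 + 0.0044)^2 = 1.0088194.
Forward (HKD per NOK) = 0.9187 × 1.0227277 / 1.0088194 = 0.9313659.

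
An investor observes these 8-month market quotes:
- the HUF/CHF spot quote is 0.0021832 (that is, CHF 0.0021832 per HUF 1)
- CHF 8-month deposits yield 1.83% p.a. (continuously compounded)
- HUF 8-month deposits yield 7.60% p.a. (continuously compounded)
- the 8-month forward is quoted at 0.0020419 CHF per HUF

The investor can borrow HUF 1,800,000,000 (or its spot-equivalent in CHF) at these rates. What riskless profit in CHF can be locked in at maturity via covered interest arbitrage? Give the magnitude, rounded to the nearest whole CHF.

T = 8/12 years.
Keep in HUF, deliver into the forward: 1,800,000,000·1.051972177·0.0020419 = CHF 3,866,439.58.
Swap to CHF now, deposit: 1,800,000,000·0.0021832·1.012274724 = CHF 3,977,996.72.
The quoted forward undervalues HUF, so borrow HUF, convert to CHF at spot, deposit the CHF at 1.83%, and buy HUF forward at 0.0020419 to cover the loan.
The gap between the two covered legs is CHF 111,557.

CHF 111,557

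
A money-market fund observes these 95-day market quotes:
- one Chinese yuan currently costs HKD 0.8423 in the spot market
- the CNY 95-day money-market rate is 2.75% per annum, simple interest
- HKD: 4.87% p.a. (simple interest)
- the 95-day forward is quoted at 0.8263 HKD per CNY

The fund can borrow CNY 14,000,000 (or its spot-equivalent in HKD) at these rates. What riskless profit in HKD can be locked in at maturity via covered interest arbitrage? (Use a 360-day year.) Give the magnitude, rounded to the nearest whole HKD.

HKD 291,596

T = 95/360 years.
Invest the CNY and cover forward: 14,000,000 × 1.0072569444 × 0.8263 = HKD 11,652,149.78.
Convert at spot and invest in HKD: 14,000,000 × 0.8423 × 1.0128513889 = HKD 11,943,746.15.
The quoted forward undervalues CNY, so borrow CNY, convert to HKD at spot, deposit the HKD at 4.87%, and buy CNY forward at 0.8263 to cover the loan.
The gap between the two covered legs is HKD 291,596.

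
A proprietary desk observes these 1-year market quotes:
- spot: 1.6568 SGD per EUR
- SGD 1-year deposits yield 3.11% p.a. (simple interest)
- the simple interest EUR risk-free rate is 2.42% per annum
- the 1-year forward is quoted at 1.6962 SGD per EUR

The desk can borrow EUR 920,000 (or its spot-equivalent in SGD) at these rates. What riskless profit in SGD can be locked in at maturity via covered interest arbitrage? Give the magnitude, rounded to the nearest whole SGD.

T = 1 year.
Invest the EUR and cover forward: 920,000 × 1.024200 × 1.6962 = SGD 1,598,268.20.
Convert at spot and invest in SGD: 920,000 × 1.6568 × 1.031100 = SGD 1,571,660.36.
The quoted forward overvalues EUR, so borrow SGD, buy EUR at spot, deposit the EUR at 2.42%, and sell the proceeds forward at 1.6962.
Profit = 1,598,268.20 − 1,571,660.36 = SGD 26,608.

SGD 26,608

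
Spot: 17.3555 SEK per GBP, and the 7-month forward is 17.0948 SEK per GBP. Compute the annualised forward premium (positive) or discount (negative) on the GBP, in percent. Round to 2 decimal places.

T = 7/12 years.
Period premium: (17.0948 − 17.3555)/17.3555 = -0.0150212.
Per annum: -0.0150212 / (7/12) = -0.025751 = -2.58%.

-2.58%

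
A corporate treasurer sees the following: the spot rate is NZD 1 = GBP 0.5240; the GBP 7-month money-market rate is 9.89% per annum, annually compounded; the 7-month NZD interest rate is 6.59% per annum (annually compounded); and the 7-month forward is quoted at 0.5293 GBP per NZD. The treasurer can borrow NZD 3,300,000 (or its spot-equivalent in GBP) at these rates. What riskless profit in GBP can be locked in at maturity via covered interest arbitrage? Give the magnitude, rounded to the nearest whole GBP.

T = 7/12 years.
Invest the NZD and cover forward: 3,300,000 × 1.037929693 × 0.5293 = GBP 1,812,941.42.
Convert at spot and invest in GBP: 3,300,000 × 0.5240 × 1.056555385 = GBP 1,826,995.57.
The quoted forward undervalues NZD, so borrow NZD, convert to GBP at spot, deposit the GBP at 9.89%, and buy NZD forward at 0.5293 to cover the loan.
The gap between the two covered legs is GBP 14,054.

GBP 14,054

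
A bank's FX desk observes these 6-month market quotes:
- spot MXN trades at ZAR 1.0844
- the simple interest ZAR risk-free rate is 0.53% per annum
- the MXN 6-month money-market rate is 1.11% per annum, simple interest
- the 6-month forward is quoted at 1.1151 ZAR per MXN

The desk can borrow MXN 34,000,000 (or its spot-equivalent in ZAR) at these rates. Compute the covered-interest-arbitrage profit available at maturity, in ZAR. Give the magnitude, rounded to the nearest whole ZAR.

ZAR 1,156,515

T = 6/12 years.
Invest the MXN and cover forward: 34,000,000 × 1.005550 × 1.1151 = ZAR 38,123,819.37.
Convert at spot and invest in ZAR: 34,000,000 × 1.0844 × 1.002650 = ZAR 36,967,304.44.
The quoted forward overvalues MXN, so borrow ZAR, buy MXN at spot, deposit the MXN at 1.11%, and sell the proceeds forward at 1.1151.
The gap between the two covered legs is ZAR 1,156,515.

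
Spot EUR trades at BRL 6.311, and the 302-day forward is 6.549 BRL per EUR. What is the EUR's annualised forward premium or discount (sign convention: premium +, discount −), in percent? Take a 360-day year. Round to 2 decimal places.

T = 302/360 years.
Period premium: (6.549 − 6.311)/6.311 = 0.0377119.
×(1/T) gives 4.50% p.a.

+4.50%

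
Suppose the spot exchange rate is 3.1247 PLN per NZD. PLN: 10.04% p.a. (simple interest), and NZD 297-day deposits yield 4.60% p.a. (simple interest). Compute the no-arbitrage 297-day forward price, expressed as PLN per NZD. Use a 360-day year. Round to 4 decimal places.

3.2598

T = 297/360 years.
Growth of 1 PLN over T: 1 + 0.1004×297/360 = 1.082830.
NZD growth factor: 1 + 0.0460×297/360 = 1.037950.
So F = 3.1247 × 1.082830 / 1.037950 = 3.259809 (PLN/NZD).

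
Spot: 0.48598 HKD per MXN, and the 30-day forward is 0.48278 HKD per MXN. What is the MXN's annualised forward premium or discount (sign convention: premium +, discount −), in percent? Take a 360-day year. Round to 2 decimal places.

-7.90%

T = 30/360 years.
Period premium: (0.48278 − 0.48598)/0.48598 = -0.0065846.
×(1/T) gives -7.90% p.a.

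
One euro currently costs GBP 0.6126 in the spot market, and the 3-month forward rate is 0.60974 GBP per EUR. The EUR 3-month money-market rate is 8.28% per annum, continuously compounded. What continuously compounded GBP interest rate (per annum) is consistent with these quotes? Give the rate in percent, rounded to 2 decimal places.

T = 3/12 years.
CIP gives F = S · g_GBP/g_EUR, so g_GBP/g_EUR = 0.60974/0.6126 = 0.9953314.
The EUR side grows by e^(0.0828×3/12) = 1.0209157.
So the GBP growth factor = 1.0161495.
r = ln(1.0161495)/(3/12) = 0.064082 → 6.41%.

6.41%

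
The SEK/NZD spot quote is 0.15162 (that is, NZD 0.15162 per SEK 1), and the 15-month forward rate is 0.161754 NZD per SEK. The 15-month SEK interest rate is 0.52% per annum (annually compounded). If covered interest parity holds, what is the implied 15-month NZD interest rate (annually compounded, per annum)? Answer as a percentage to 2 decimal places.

T = 15/12 years.
By CIP, F/S equals the NZD-to-SEK growth ratio: 0.161754/0.15162 = 1.0668381.
SEK growth factor: (1 + 0.0052)^(15/12) = 1.0065042.
So the NZD growth factor = 1.073777.
r = 1.073777^(12/15) − 1 = 0.058599 → 5.86%.

5.86%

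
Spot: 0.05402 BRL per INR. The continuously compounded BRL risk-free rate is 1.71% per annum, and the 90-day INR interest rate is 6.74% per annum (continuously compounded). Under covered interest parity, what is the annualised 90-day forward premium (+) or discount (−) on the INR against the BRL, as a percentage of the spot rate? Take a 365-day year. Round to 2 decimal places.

T = 90/365 years.
No-arbitrage forward: 0.05402 × 1.0042253 / 1.016758 = 0.05335414 BRL/INR.
(F − S)/S ÷ T = (0.05335414 − 0.05402)/0.05402/(90/365) = -0.049989 → -5.00%.

-5.00%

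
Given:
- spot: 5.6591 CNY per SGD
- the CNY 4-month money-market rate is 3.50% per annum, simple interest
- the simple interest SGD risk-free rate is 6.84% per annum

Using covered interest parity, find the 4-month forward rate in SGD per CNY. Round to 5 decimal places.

T = 4/12 years.
CNY growth factor: 1 + 0.0350×4/12 = 1.0116667.
SGD accumulates by 1 + 0.0684×4/12 = 1.022800.
CIP: F = S · (grow CNY)/(grow SGD) = 5.6591 × 1.0116667/1.022800 = 5.597500 CNY per SGD.
Invert for SGD per CNY: 1 / 5.597500 = 0.17865.

0.17865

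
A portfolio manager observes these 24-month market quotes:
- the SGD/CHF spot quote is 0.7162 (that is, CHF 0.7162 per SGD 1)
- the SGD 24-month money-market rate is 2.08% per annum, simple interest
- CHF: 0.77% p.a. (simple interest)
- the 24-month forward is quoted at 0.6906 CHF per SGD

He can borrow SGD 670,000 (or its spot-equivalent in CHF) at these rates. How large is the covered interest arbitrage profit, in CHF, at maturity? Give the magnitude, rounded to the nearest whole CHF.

T = 2 years.
Invest the SGD and cover forward: 670,000 × 1.041600 × 0.6906 = CHF 481,950.40.
Convert at spot and invest in CHF: 670,000 × 0.7162 × 1.015400 = CHF 487,243.75.
The quoted forward undervalues SGD, so borrow SGD, convert to CHF at spot, deposit the CHF at 0.77%, and buy SGD forward at 0.6906 to cover the loan.
Arbitrage profit = |481,950.40 − 487,243.75| = CHF 5,293.

CHF 5,293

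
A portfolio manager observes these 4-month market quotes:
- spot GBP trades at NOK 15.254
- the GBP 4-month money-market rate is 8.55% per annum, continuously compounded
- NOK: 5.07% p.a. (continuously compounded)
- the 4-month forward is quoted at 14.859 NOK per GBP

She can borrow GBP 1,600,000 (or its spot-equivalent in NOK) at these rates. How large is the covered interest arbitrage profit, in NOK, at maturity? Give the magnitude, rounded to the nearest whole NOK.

NOK 360,655

T = 4/12 years.
Keep in GBP, deliver into the forward: 1,600,000·1.0289100108·14.859 = NOK 24,461,718.16.
Swap to NOK now, deposit: 1,600,000·15.254·1.0170436129 = NOK 24,822,373.23.
The quoted forward undervalues GBP, so borrow GBP, convert to NOK at spot, deposit the NOK at 5.07%, and buy GBP forward at 14.859 to cover the loan.
The gap between the two covered legs is NOK 360,655.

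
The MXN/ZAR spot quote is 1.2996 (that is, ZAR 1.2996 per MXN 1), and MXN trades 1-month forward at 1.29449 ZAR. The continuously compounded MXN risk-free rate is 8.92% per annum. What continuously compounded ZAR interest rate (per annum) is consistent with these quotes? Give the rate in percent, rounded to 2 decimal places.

T = 1/12 years.
By CIP, F/S equals the ZAR-to-MXN growth ratio: 1.29449/1.2996 = 0.9960680.
The MXN side grows by e^(0.0892×1/12) = 1.007461.
So the ZAR growth factor = 1.0034997.
Take logs: ln 1.0034997 / (1/12) = 0.041923, so 4.19%.

4.19%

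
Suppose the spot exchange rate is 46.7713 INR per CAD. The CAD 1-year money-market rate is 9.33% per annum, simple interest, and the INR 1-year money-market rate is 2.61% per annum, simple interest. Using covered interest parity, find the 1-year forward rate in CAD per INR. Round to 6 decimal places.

0.022781

T = 1 year.
INR accumulates by 1 + 0.0261×1 = 1.026100.
CAD accumulates by 1 + 0.0933×1 = 1.093300.
Forward (INR per CAD) = 46.7713 × 1.026100 / 1.093300 = 43.89649.
Invert for CAD per INR: 1 / 43.89649 = 0.022781.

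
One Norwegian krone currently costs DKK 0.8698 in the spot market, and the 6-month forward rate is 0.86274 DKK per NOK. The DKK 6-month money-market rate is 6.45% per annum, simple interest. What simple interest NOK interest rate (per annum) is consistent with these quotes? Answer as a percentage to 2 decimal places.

8.14%

T = 6/12 years.
F/S = 0.86274/0.8698 = 0.9918832 = (growth of DKK) / (growth of NOK).
DKK growth factor: 1 + 0.0645×6/12 = 1.032250.
Hence g_NOK = 1.0406971.
(1.0406971 − 1)/T = 0.081394, i.e. 8.14%.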